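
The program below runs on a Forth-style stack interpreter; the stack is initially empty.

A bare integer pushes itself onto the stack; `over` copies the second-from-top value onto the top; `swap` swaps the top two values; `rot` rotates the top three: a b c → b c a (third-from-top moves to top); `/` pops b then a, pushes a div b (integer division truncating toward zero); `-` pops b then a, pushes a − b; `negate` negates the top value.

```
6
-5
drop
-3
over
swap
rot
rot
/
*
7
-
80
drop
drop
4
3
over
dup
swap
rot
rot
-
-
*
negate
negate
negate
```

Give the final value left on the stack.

-20

6      -> 6
-5     -> 6 -5
drop   -> 6
-3     -> 6 -3
over   -> 6 -3 6
swap   -> 6 6 -3
rot    -> 6 -3 6
rot    -> -3 6 6
/      -> -3 1
*      -> -3
7      -> -3 7
-      -> -10
80     -> -10 80
drop   -> -10
drop   -> (empty)
4      -> 4
3      -> 4 3
over   -> 4 3 4
dup    -> 4 3 4 4
swap   -> 4 3 4 4
rot    -> 4 4 4 3
rot    -> 4 4 3 4
-      -> 4 4 -1
-      -> 4 5
*      -> 20
negate -> -20
negate -> 20
negate -> -20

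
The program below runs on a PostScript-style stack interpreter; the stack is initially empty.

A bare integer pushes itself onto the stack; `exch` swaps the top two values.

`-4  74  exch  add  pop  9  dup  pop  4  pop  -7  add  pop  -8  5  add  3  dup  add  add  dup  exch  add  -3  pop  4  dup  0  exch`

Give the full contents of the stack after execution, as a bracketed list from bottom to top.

-4   : [-4]
74   : [-4, 74]
exch : [74, -4]
add  : [70]
pop  : []
9    : [9]
dup  : [9, 9]
pop  : [9]
4    : [9, 4]
pop  : [9]
-7   : [9, -7]
add  : [2]
pop  : []
-8   : [-8]
5    : [-8, 5]
add  : [-3]
3    : [-3, 3]
dup  : [-3, 3, 3]
add  : [-3, 6]
add  : [3]
dup  : [3, 3]
exch : [3, 3]
add  : [6]
-3   : [6, -3]
pop  : [6]
4    : [6, 4]
dup  : [6, 4, 4]
0    : [6, 4, 4, 0]
exch : [6, 4, 0, 4]

[6, 4, 0, 4]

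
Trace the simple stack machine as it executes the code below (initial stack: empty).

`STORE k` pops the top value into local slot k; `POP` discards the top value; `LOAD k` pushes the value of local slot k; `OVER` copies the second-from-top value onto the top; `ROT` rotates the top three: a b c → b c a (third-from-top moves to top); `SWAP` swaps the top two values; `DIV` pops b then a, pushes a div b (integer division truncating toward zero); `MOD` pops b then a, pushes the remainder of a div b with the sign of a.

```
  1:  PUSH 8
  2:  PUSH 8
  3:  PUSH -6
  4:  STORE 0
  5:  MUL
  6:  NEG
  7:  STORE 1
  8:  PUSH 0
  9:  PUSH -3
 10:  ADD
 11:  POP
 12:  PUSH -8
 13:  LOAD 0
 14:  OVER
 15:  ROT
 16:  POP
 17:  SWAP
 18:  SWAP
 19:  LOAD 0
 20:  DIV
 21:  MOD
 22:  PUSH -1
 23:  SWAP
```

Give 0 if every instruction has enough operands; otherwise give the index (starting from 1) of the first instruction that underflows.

0

PUSH 8  : [8]
PUSH 8  : [8, 8]
PUSH -6 : [8, 8, -6]
STORE 0 : [8, 8]
MUL     : [64]
NEG     : [-64]
STORE 1 : []
PUSH 0  : [0]
PUSH -3 : [0, -3]
ADD     : [-3]
POP     : []
PUSH -8 : [-8]
LOAD 0  : [-8, -6]
OVER    : [-8, -6, -8]
ROT     : [-6, -8, -8]
POP     : [-6, -8]
SWAP    : [-8, -6]
SWAP    : [-6, -8]
LOAD 0  : [-6, -8, -6]
DIV     : [-6, 1]
MOD     : [0]
PUSH -1 : [0, -1]
SWAP    : [-1, 0]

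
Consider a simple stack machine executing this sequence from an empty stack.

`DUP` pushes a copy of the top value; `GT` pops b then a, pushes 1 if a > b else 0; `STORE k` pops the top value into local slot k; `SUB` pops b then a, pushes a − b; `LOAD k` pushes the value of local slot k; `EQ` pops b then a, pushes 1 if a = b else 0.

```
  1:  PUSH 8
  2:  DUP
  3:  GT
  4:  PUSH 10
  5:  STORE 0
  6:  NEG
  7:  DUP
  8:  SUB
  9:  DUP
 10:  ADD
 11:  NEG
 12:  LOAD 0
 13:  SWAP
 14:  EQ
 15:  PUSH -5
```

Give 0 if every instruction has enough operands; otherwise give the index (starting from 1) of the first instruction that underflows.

PUSH 8  : 8
DUP     : 8 8
GT      : 0
PUSH 10 : 0 10
STORE 0 : 0
NEG     : 0
DUP     : 0 0
SUB     : 0
DUP     : 0 0
ADD     : 0
NEG     : 0
LOAD 0  : 0 10
SWAP    : 10 0
EQ      : 0
PUSH -5 : 0 -5

0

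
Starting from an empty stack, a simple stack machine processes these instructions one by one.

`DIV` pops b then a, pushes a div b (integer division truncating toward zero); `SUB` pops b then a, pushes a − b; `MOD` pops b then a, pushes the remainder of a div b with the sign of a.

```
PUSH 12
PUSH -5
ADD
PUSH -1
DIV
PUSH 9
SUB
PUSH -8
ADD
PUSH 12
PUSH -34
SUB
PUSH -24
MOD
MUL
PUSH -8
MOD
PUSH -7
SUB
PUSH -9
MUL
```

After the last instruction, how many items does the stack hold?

1

PUSH 12  -> 12
PUSH -5  -> 12 -5
ADD      -> 7
PUSH -1  -> 7 -1
DIV      -> -7
PUSH 9   -> -7 9
SUB      -> -16
PUSH -8  -> -16 -8
ADD      -> -24
PUSH 12  -> -24 12
PUSH -34 -> -24 12 -34
SUB      -> -24 46
PUSH -24 -> -24 46 -24
MOD      -> -24 22
MUL      -> -528
PUSH -8  -> -528 -8
MOD      -> 0
PUSH -7  -> 0 -7
SUB      -> 7
PUSH -9  -> 7 -9
MUL      -> -63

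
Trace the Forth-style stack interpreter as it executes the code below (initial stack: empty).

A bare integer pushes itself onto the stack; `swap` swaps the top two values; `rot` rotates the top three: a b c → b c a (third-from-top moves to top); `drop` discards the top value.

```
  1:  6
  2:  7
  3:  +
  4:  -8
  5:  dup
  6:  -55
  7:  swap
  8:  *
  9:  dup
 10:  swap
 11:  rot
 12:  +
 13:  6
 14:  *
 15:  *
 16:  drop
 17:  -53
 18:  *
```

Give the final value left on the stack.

-689

6    : 6
7    : 6 7
+    : 13
-8   : 13 -8
dup  : 13 -8 -8
-55  : 13 -8 -8 -55
swap : 13 -8 -55 -8
*    : 13 -8 440
dup  : 13 -8 440 440
swap : 13 -8 440 440
rot  : 13 440 440 -8
+    : 13 440 432
6    : 13 440 432 6
*    : 13 440 2592
*    : 13 1140480
drop : 13
-53  : 13 -53
*    : -689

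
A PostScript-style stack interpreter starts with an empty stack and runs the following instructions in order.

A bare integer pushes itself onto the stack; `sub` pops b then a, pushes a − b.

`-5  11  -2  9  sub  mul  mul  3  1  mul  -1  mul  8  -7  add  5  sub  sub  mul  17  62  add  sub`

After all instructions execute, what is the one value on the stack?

-5   -5
11   -5 11
-2   -5 11 -2
9    -5 11 -2 9
sub  -5 11 -11
mul  -5 -121
mul  605
3    605 3
1    605 3 1
mul  605 3
-1   605 3 -1
mul  605 -3
8    605 -3 8
-7   605 -3 8 -7
add  605 -3 1
5    605 -3 1 5
sub  605 -3 -4
sub  605 1
mul  605
17   605 17
62   605 17 62
add  605 79
sub  526

526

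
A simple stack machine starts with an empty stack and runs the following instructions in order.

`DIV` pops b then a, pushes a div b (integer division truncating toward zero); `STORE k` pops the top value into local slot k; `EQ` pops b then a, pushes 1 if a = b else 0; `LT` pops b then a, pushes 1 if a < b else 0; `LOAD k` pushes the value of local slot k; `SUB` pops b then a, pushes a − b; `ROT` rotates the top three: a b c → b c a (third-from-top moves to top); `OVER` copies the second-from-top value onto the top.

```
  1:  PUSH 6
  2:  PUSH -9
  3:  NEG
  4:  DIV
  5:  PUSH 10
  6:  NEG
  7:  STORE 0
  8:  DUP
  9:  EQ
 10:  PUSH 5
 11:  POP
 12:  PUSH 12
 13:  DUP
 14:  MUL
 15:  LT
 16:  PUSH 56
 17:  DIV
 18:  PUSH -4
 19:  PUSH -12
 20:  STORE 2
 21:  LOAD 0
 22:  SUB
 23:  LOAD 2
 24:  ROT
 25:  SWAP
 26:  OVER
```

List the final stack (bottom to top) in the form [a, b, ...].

PUSH 6   → 6
PUSH -9  → 6 -9
NEG      → 6 9
DIV      → 0
PUSH 10  → 0 10
NEG      → 0 -10
STORE 0  → 0
DUP      → 0 0
EQ       → 1
PUSH 5   → 1 5
POP      → 1
PUSH 12  → 1 12
DUP      → 1 12 12
MUL      → 1 144
LT       → 1
PUSH 56  → 1 56
DIV      → 0
PUSH -4  → 0 -4
PUSH -12 → 0 -4 -12
STORE 2  → 0 -4
LOAD 0   → 0 -4 -10
SUB      → 0 6
LOAD 2   → 0 6 -12
ROT      → 6 -12 0
SWAP     → 6 0 -12
OVER     → 6 0 -12 0

[6, 0, -12, 0]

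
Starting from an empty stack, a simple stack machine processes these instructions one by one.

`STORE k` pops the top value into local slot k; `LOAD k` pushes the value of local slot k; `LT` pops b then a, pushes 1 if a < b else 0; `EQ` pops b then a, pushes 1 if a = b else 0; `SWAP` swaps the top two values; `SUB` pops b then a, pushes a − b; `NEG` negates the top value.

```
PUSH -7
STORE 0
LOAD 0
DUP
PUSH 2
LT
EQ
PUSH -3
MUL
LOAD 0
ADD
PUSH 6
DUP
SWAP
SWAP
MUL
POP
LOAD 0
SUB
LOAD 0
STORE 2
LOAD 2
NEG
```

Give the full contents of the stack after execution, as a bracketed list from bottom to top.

PUSH -7  [-7]
STORE 0  []
LOAD 0   [-7]
DUP      [-7, -7]
PUSH 2   [-7, -7, 2]
LT       [-7, 1]
EQ       [0]
PUSH -3  [0, -3]
MUL      [0]
LOAD 0   [0, -7]
ADD      [-7]
PUSH 6   [-7, 6]
DUP      [-7, 6, 6]
SWAP     [-7, 6, 6]
SWAP     [-7, 6, 6]
MUL      [-7, 36]
POP      [-7]
LOAD 0   [-7, -7]
SUB      [0]
LOAD 0   [0, -7]
STORE 2  [0]
LOAD 2   [0, -7]
NEG      [0, 7]

[0, 7]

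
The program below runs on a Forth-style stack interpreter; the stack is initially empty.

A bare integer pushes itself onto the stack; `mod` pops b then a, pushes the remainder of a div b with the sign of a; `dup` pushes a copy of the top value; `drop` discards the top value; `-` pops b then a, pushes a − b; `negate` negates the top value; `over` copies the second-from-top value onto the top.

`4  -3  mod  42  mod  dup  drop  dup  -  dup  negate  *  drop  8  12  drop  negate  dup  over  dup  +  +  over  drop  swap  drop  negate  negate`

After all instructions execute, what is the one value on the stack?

4      : [4]
-3     : [4, -3]
mod    : [1]
42     : [1, 42]
mod    : [1]
dup    : [1, 1]
drop   : [1]
dup    : [1, 1]
-      : [0]
dup    : [0, 0]
negate : [0, 0]
*      : [0]
drop   : []
8      : [8]
12     : [8, 12]
drop   : [8]
negate : [-8]
dup    : [-8, -8]
over   : [-8, -8, -8]
dup    : [-8, -8, -8, -8]
+      : [-8, -8, -16]
+      : [-8, -24]
over   : [-8, -24, -8]
drop   : [-8, -24]
swap   : [-24, -8]
drop   : [-24]
negate : [24]
negate : [-24]

-24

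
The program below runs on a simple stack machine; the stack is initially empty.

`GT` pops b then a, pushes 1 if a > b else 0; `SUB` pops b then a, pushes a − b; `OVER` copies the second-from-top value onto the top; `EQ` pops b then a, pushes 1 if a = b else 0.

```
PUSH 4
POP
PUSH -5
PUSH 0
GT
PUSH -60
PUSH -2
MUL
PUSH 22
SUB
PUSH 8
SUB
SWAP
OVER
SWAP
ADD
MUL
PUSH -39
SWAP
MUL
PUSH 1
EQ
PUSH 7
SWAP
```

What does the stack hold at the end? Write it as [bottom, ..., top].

[7, 0]

PUSH 4   -> [4]
POP      -> []
PUSH -5  -> [-5]
PUSH 0   -> [-5, 0]
GT       -> [0]
PUSH -60 -> [0, -60]
PUSH -2  -> [0, -60, -2]
MUL      -> [0, 120]
PUSH 22  -> [0, 120, 22]
SUB      -> [0, 98]
PUSH 8   -> [0, 98, 8]
SUB      -> [0, 90]
SWAP     -> [90, 0]
OVER     -> [90, 0, 90]
SWAP     -> [90, 90, 0]
ADD      -> [90, 90]
MUL      -> [8100]
PUSH -39 -> [8100, -39]
SWAP     -> [-39, 8100]
MUL      -> [-315900]
PUSH 1   -> [-315900, 1]
EQ       -> [0]
PUSH 7   -> [0, 7]
SWAP     -> [7, 0]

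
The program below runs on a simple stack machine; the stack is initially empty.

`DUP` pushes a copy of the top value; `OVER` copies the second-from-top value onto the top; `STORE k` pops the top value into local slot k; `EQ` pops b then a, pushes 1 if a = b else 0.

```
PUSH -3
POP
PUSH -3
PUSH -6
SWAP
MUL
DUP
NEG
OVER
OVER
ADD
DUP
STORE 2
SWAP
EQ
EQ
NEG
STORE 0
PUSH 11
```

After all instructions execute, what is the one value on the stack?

11

PUSH -3  [-3]
POP      []
PUSH -3  [-3]
PUSH -6  [-3, -6]
SWAP     [-6, -3]
MUL      [18]
DUP      [18, 18]
NEG      [18, -18]
OVER     [18, -18, 18]
OVER     [18, -18, 18, -18]
ADD      [18, -18, 0]
DUP      [18, -18, 0, 0]
STORE 2  [18, -18, 0]
SWAP     [18, 0, -18]
EQ       [18, 0]
EQ       [0]
NEG      [0]
STORE 0  []
PUSH 11  [11]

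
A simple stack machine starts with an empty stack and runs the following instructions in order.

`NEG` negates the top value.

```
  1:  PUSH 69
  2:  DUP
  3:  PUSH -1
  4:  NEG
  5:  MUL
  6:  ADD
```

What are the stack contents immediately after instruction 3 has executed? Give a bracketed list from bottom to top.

[69, 69, -1]

PUSH 69 -> [69]
DUP     -> [69, 69]
PUSH -1 -> [69, 69, -1]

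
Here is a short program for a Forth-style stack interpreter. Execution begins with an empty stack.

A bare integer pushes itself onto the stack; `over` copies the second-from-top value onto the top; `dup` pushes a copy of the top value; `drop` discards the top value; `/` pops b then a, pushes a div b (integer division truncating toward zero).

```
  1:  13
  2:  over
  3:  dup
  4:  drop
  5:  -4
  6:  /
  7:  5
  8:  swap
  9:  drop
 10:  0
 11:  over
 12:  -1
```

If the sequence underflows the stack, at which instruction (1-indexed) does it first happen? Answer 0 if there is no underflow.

13  13
over  — needs 2 operands, stack has 1 → underflow

2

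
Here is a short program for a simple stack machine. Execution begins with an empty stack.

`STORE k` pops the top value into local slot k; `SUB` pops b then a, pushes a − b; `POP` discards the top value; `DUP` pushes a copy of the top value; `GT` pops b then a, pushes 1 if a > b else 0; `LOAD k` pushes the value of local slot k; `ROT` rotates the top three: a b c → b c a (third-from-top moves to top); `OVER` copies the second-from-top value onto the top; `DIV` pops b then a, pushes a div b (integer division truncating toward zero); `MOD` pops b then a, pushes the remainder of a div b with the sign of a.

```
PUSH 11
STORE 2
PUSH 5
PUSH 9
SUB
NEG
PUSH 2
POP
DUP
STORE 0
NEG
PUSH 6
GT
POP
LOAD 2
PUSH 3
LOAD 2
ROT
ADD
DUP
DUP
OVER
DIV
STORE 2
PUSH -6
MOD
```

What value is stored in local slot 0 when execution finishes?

PUSH 11 -> 11
STORE 2 -> (empty)
PUSH 5  -> 5
PUSH 9  -> 5 9
SUB     -> -4
NEG     -> 4
PUSH 2  -> 4 2
POP     -> 4
DUP     -> 4 4
STORE 0 -> 4
NEG     -> -4
PUSH 6  -> -4 6
GT      -> 0
POP     -> (empty)
LOAD 2  -> 11
PUSH 3  -> 11 3
LOAD 2  -> 11 3 11
ROT     -> 3 11 11
ADD     -> 3 22
DUP     -> 3 22 22
DUP     -> 3 22 22 22
OVER    -> 3 22 22 22 22
DIV     -> 3 22 22 1
STORE 2 -> 3 22 22
PUSH -6 -> 3 22 22 -6
MOD     -> 3 22 4

4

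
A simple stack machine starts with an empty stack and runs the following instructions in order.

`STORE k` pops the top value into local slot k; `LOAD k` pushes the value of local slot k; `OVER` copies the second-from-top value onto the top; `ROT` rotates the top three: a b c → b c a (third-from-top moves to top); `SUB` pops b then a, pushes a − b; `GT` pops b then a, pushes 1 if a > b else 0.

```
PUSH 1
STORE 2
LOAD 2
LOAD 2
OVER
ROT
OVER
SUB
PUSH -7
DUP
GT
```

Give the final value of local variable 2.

PUSH 1  : 1
STORE 2 : (empty)
LOAD 2  : 1
LOAD 2  : 1 1
OVER    : 1 1 1
ROT     : 1 1 1
OVER    : 1 1 1 1
SUB     : 1 1 0
PUSH -7 : 1 1 0 -7
DUP     : 1 1 0 -7 -7
GT      : 1 1 0 0

1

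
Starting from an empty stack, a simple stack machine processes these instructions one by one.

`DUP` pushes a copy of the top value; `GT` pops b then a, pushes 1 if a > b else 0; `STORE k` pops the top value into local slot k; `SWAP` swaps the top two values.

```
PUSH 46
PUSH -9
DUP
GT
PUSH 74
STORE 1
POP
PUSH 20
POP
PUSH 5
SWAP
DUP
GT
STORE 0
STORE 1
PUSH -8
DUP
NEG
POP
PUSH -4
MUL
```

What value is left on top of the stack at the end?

PUSH 46 -> 46
PUSH -9 -> 46 -9
DUP     -> 46 -9 -9
GT      -> 46 0
PUSH 74 -> 46 0 74
STORE 1 -> 46 0
POP     -> 46
PUSH 20 -> 46 20
POP     -> 46
PUSH 5  -> 46 5
SWAP    -> 5 46
DUP     -> 5 46 46
GT      -> 5 0
STORE 0 -> 5
STORE 1 -> (empty)
PUSH -8 -> -8
DUP     -> -8 -8
NEG     -> -8 8
POP     -> -8
PUSH -4 -> -8 -4
MUL     -> 32

32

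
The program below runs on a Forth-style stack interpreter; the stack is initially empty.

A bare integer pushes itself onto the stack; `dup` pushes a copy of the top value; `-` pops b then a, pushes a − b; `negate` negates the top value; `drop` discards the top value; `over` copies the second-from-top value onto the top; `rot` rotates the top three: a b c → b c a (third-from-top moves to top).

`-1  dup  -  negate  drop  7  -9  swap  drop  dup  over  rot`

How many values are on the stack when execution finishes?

-1     → [-1]
dup    → [-1, -1]
-      → [0]
negate → [0]
drop   → []
7      → [7]
-9     → [7, -9]
swap   → [-9, 7]
drop   → [-9]
dup    → [-9, -9]
over   → [-9, -9, -9]
rot    → [-9, -9, -9]

3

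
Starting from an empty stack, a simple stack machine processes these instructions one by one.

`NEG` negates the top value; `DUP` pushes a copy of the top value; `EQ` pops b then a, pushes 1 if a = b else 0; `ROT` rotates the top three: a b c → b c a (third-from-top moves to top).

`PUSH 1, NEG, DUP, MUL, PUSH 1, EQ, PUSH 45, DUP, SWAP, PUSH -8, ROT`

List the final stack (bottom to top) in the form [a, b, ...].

[1, 45, -8, 45]

PUSH 1  -> [1]
NEG     -> [-1]
DUP     -> [-1, -1]
MUL     -> [1]
PUSH 1  -> [1, 1]
EQ      -> [1]
PUSH 45 -> [1, 45]
DUP     -> [1, 45, 45]
SWAP    -> [1, 45, 45]
PUSH -8 -> [1, 45, 45, -8]
ROT     -> [1, 45, -8, 45]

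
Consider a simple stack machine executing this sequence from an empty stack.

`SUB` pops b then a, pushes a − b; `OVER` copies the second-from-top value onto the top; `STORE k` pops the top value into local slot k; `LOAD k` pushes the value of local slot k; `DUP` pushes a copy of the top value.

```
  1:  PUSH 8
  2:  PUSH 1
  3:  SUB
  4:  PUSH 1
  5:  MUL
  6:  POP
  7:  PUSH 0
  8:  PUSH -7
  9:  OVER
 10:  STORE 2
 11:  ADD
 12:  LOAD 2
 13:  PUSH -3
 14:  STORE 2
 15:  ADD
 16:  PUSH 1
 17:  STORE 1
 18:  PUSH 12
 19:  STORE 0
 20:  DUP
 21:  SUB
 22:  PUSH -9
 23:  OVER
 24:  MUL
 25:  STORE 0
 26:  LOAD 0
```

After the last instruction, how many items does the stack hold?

PUSH 8  : [8]
PUSH 1  : [8, 1]
SUB     : [7]
PUSH 1  : [7, 1]
MUL     : [7]
POP     : []
PUSH 0  : [0]
PUSH -7 : [0, -7]
OVER    : [0, -7, 0]
STORE 2 : [0, -7]
ADD     : [-7]
LOAD 2  : [-7, 0]
PUSH -3 : [-7, 0, -3]
STORE 2 : [-7, 0]
ADD     : [-7]
PUSH 1  : [-7, 1]
STORE 1 : [-7]
PUSH 12 : [-7, 12]
STORE 0 : [-7]
DUP     : [-7, -7]
SUB     : [0]
PUSH -9 : [0, -9]
OVER    : [0, -9, 0]
MUL     : [0, 0]
STORE 0 : [0]
LOAD 0  : [0, 0]

2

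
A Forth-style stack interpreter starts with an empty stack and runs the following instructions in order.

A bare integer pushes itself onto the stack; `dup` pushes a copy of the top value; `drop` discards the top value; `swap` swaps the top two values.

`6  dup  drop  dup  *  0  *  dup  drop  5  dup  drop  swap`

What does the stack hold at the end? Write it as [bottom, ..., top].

[5, 0]

6    -> 6
dup  -> 6 6
drop -> 6
dup  -> 6 6
*    -> 36
0    -> 36 0
*    -> 0
dup  -> 0 0
drop -> 0
5    -> 0 5
dup  -> 0 5 5
drop -> 0 5
swap -> 5 0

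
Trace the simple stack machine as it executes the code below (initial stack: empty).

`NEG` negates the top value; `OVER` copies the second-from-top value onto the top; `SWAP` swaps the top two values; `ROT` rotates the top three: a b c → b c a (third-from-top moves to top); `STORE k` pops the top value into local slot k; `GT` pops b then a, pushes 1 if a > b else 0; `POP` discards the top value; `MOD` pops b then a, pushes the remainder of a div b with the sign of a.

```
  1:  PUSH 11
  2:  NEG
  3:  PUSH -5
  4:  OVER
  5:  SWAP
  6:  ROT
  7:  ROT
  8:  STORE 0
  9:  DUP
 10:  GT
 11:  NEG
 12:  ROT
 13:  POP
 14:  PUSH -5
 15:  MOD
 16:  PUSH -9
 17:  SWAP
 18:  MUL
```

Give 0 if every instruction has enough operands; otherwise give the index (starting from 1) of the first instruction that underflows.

12

PUSH 11 → 11
NEG     → -11
PUSH -5 → -11 -5
OVER    → -11 -5 -11
SWAP    → -11 -11 -5
ROT     → -11 -5 -11
ROT     → -5 -11 -11
STORE 0 → -5 -11
DUP     → -5 -11 -11
GT      → -5 0
NEG     → -5 0
ROT  — needs 3 operands, stack has 2 → underflow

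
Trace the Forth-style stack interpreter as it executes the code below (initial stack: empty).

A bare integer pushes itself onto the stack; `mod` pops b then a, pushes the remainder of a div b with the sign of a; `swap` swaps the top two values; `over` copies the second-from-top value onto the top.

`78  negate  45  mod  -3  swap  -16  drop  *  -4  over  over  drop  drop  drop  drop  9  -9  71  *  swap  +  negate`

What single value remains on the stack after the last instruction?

630

78     -> [78]
negate -> [-78]
45     -> [-78, 45]
mod    -> [-33]
-3     -> [-33, -3]
swap   -> [-3, -33]
-16    -> [-3, -33, -16]
drop   -> [-3, -33]
*      -> [99]
-4     -> [99, -4]
over   -> [99, -4, 99]
over   -> [99, -4, 99, -4]
drop   -> [99, -4, 99]
drop   -> [99, -4]
drop   -> [99]
drop   -> []
9      -> [9]
-9     -> [9, -9]
71     -> [9, -9, 71]
*      -> [9, -639]
swap   -> [-639, 9]
+      -> [-630]
negate -> [630]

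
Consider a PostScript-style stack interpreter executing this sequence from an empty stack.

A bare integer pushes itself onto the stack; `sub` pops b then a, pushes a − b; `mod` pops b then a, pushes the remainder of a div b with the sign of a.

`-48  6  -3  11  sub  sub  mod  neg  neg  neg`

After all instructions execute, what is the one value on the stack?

-48 -> -48
6   -> -48 6
-3  -> -48 6 -3
11  -> -48 6 -3 11
sub -> -48 6 -14
sub -> -48 20
mod -> -8
neg -> 8
neg -> -8
neg -> 8

8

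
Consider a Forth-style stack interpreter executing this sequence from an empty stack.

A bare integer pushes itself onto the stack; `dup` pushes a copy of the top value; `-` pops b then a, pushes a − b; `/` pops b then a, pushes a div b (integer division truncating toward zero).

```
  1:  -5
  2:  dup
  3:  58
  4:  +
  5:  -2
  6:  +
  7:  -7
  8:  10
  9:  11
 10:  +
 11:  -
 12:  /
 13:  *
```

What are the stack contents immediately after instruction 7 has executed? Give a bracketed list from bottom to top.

-5  → [-5]
dup → [-5, -5]
58  → [-5, -5, 58]
+   → [-5, 53]
-2  → [-5, 53, -2]
+   → [-5, 51]
-7  → [-5, 51, -7]

[-5, 51, -7]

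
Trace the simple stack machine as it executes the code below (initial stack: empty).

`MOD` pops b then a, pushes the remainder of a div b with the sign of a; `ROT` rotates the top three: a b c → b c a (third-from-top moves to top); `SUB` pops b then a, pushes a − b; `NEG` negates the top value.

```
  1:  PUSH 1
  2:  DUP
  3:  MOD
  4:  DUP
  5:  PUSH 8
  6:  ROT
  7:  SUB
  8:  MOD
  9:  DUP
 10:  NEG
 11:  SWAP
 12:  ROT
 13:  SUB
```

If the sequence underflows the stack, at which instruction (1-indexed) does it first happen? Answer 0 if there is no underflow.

12

PUSH 1 → 1
DUP    → 1 1
MOD    → 0
DUP    → 0 0
PUSH 8 → 0 0 8
ROT    → 0 8 0
SUB    → 0 8
MOD    → 0
DUP    → 0 0
NEG    → 0 0
SWAP   → 0 0
ROT  — needs 3 operands, stack has 2 → underflow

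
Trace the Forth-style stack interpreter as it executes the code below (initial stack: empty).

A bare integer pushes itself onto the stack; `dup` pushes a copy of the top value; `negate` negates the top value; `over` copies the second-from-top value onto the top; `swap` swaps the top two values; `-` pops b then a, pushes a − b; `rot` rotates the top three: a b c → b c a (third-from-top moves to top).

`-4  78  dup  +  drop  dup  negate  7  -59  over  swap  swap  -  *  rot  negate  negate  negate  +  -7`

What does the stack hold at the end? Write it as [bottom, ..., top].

[4, -458, -7]

-4     -> [-4]
78     -> [-4, 78]
dup    -> [-4, 78, 78]
+      -> [-4, 156]
drop   -> [-4]
dup    -> [-4, -4]
negate -> [-4, 4]
7      -> [-4, 4, 7]
-59    -> [-4, 4, 7, -59]
over   -> [-4, 4, 7, -59, 7]
swap   -> [-4, 4, 7, 7, -59]
swap   -> [-4, 4, 7, -59, 7]
-      -> [-4, 4, 7, -66]
*      -> [-4, 4, -462]
rot    -> [4, -462, -4]
negate -> [4, -462, 4]
negate -> [4, -462, -4]
negate -> [4, -462, 4]
+      -> [4, -458]
-7     -> [4, -458, -7]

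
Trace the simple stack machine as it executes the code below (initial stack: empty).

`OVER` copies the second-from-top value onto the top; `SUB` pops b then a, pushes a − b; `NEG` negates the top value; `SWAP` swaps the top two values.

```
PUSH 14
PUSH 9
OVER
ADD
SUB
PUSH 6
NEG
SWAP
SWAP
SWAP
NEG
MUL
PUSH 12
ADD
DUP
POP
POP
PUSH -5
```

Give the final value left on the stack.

-5

PUSH 14 -> 14
PUSH 9  -> 14 9
OVER    -> 14 9 14
ADD     -> 14 23
SUB     -> -9
PUSH 6  -> -9 6
NEG     -> -9 -6
SWAP    -> -6 -9
SWAP    -> -9 -6
SWAP    -> -6 -9
NEG     -> -6 9
MUL     -> -54
PUSH 12 -> -54 12
ADD     -> -42
DUP     -> -42 -42
POP     -> -42
POP     -> (empty)
PUSH -5 -> -5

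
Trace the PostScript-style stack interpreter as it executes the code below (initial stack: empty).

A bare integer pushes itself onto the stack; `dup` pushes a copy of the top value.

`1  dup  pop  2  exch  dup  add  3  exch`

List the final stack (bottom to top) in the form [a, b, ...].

1    → [1]
dup  → [1, 1]
pop  → [1]
2    → [1, 2]
exch → [2, 1]
dup  → [2, 1, 1]
add  → [2, 2]
3    → [2, 2, 3]
exch → [2, 3, 2]

[2, 3, 2]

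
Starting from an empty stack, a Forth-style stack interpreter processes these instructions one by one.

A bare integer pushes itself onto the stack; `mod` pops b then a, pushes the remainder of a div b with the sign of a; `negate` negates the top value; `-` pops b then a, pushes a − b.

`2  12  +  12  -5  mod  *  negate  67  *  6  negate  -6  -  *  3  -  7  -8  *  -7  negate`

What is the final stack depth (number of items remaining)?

2      → [2]
12     → [2, 12]
+      → [14]
12     → [14, 12]
-5     → [14, 12, -5]
mod    → [14, 2]
*      → [28]
negate → [-28]
67     → [-28, 67]
*      → [-1876]
6      → [-1876, 6]
negate → [-1876, -6]
-6     → [-1876, -6, -6]
-      → [-1876, 0]
*      → [0]
3      → [0, 3]
-      → [-3]
7      → [-3, 7]
-8     → [-3, 7, -8]
*      → [-3, -56]
-7     → [-3, -56, -7]
negate → [-3, -56, 7]

3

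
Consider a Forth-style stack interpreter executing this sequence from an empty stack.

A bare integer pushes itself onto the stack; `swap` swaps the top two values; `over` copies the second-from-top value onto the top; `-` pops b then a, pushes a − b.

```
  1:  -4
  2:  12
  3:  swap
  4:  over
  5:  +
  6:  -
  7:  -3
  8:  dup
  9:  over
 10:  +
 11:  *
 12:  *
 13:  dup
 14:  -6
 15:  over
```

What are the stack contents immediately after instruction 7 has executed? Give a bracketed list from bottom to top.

-4   : -4
12   : -4 12
swap : 12 -4
over : 12 -4 12
+    : 12 8
-    : 4
-3   : 4 -3

[4, -3]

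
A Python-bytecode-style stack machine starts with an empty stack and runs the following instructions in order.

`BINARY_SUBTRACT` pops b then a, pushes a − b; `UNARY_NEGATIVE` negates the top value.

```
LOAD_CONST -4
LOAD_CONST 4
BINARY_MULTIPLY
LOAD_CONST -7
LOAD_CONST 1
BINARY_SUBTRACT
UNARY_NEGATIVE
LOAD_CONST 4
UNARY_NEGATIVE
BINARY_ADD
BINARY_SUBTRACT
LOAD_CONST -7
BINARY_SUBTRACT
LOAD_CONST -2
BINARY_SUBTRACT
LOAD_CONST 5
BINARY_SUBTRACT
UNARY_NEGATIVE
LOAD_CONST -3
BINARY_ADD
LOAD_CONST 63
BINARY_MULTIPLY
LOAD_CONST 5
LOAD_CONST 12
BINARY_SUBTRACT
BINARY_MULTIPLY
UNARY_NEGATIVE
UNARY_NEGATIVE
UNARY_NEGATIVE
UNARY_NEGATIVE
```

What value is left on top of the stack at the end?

LOAD_CONST -4   -> -4
LOAD_CONST 4    -> -4 4
BINARY_MULTIPLY -> -16
LOAD_CONST -7   -> -16 -7
LOAD_CONST 1    -> -16 -7 1
BINARY_SUBTRACT -> -16 -8
UNARY_NEGATIVE  -> -16 8
LOAD_CONST 4    -> -16 8 4
UNARY_NEGATIVE  -> -16 8 -4
BINARY_ADD      -> -16 4
BINARY_SUBTRACT -> -20
LOAD_CONST -7   -> -20 -7
BINARY_SUBTRACT -> -13
LOAD_CONST -2   -> -13 -2
BINARY_SUBTRACT -> -11
LOAD_CONST 5    -> -11 5
BINARY_SUBTRACT -> -16
UNARY_NEGATIVE  -> 16
LOAD_CONST -3   -> 16 -3
BINARY_ADD      -> 13
LOAD_CONST 63   -> 13 63
BINARY_MULTIPLY -> 819
LOAD_CONST 5    -> 819 5
LOAD_CONST 12   -> 819 5 12
BINARY_SUBTRACT -> 819 -7
BINARY_MULTIPLY -> -5733
UNARY_NEGATIVE  -> 5733
UNARY_NEGATIVE  -> -5733
UNARY_NEGATIVE  -> 5733
UNARY_NEGATIVE  -> -5733

-5733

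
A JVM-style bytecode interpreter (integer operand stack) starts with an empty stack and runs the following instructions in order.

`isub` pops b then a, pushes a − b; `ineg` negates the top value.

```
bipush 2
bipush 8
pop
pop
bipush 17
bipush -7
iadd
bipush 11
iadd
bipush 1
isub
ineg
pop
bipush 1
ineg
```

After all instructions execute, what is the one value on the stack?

-1

bipush 2  -> 2
bipush 8  -> 2 8
pop       -> 2
pop       -> (empty)
bipush 17 -> 17
bipush -7 -> 17 -7
iadd      -> 10
bipush 11 -> 10 11
iadd      -> 21
bipush 1  -> 21 1
isub      -> 20
ineg      -> -20
pop       -> (empty)
bipush 1  -> 1
ineg      -> -1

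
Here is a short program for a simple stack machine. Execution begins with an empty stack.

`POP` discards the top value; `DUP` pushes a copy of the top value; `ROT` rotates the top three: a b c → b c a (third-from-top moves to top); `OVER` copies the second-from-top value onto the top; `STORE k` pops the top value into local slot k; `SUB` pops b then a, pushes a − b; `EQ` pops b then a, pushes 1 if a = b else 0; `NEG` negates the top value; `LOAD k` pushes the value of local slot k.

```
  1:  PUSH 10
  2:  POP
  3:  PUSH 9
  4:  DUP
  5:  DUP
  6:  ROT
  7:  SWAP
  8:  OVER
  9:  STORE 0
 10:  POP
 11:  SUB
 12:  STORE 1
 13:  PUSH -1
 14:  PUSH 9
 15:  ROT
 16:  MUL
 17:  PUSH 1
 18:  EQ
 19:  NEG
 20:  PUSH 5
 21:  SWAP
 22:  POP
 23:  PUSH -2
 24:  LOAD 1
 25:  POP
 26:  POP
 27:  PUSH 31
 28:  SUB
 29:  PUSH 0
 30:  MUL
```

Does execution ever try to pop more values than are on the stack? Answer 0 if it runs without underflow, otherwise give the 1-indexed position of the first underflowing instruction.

15

PUSH 10 -> 10
POP     -> (empty)
PUSH 9  -> 9
DUP     -> 9 9
DUP     -> 9 9 9
ROT     -> 9 9 9
SWAP    -> 9 9 9
OVER    -> 9 9 9 9
STORE 0 -> 9 9 9
POP     -> 9 9
SUB     -> 0
STORE 1 -> (empty)
PUSH -1 -> -1
PUSH 9  -> -1 9
ROT  — needs 3 operands, stack has 2 → underflow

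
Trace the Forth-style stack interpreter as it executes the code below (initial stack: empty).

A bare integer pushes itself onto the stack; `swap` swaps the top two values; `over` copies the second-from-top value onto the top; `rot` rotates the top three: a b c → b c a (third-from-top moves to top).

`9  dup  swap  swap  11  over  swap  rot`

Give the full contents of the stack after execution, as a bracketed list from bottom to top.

9    → [9]
dup  → [9, 9]
swap → [9, 9]
swap → [9, 9]
11   → [9, 9, 11]
over → [9, 9, 11, 9]
swap → [9, 9, 9, 11]
rot  → [9, 9, 11, 9]

[9, 9, 11, 9]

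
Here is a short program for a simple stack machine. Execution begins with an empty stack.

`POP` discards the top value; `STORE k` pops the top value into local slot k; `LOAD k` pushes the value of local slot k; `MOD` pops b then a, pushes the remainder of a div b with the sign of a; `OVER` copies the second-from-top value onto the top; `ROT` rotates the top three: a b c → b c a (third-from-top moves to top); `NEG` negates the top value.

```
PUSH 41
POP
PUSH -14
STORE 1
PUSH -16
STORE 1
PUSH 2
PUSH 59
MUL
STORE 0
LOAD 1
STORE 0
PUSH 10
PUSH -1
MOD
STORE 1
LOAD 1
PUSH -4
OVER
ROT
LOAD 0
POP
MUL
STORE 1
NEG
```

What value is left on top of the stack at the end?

4

PUSH 41   [41]
POP       []
PUSH -14  [-14]
STORE 1   []
PUSH -16  [-16]
STORE 1   []
PUSH 2    [2]
PUSH 59   [2, 59]
MUL       [118]
STORE 0   []
LOAD 1    [-16]
STORE 0   []
PUSH 10   [10]
PUSH -1   [10, -1]
MOD       [0]
STORE 1   []
LOAD 1    [0]
PUSH -4   [0, -4]
OVER      [0, -4, 0]
ROT       [-4, 0, 0]
LOAD 0    [-4, 0, 0, -16]
POP       [-4, 0, 0]
MUL       [-4, 0]
STORE 1   [-4]
NEG       [4]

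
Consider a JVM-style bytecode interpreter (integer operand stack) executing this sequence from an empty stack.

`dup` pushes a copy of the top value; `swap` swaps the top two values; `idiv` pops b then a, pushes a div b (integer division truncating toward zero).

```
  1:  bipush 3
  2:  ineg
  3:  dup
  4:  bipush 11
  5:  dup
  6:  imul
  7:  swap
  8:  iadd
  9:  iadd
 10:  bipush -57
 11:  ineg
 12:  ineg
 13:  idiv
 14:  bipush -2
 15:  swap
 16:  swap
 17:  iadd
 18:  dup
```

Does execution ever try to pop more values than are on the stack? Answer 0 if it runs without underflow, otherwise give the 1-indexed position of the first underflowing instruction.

0

bipush 3   → 3
ineg       → -3
dup        → -3 -3
bipush 11  → -3 -3 11
dup        → -3 -3 11 11
imul       → -3 -3 121
swap       → -3 121 -3
iadd       → -3 118
iadd       → 115
bipush -57 → 115 -57
ineg       → 115 57
ineg       → 115 -57
idiv       → -2
bipush -2  → -2 -2
swap       → -2 -2
swap       → -2 -2
iadd       → -4
dup        → -4 -4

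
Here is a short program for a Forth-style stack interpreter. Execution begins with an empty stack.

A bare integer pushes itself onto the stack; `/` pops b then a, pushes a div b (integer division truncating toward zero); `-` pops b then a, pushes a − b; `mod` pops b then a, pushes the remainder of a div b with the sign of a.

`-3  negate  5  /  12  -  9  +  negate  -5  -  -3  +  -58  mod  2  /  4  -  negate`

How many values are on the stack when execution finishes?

1

-3     → -3
negate → 3
5      → 3 5
/      → 0
12     → 0 12
-      → -12
9      → -12 9
+      → -3
negate → 3
-5     → 3 -5
-      → 8
-3     → 8 -3
+      → 5
-58    → 5 -58
mod    → 5
2      → 5 2
/      → 2
4      → 2 4
-      → -2
negate → 2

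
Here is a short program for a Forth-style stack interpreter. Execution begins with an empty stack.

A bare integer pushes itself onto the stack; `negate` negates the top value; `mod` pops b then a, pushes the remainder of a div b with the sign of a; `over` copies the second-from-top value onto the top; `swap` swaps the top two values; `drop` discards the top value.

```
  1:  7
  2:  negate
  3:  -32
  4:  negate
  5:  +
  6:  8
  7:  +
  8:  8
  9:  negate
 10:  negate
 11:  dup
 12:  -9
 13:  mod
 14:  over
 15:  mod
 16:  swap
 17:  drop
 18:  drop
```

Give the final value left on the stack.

33

7      : 7
negate : -7
-32    : -7 -32
negate : -7 32
+      : 25
8      : 25 8
+      : 33
8      : 33 8
negate : 33 -8
negate : 33 8
dup    : 33 8 8
-9     : 33 8 8 -9
mod    : 33 8 8
over   : 33 8 8 8
mod    : 33 8 0
swap   : 33 0 8
drop   : 33 0
drop   : 33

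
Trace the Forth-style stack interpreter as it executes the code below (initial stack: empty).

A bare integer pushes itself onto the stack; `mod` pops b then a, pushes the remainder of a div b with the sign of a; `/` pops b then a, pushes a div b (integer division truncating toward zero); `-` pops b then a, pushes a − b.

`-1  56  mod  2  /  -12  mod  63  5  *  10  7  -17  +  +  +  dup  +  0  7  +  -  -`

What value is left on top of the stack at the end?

-623

-1  → -1
56  → -1 56
mod → -1
2   → -1 2
/   → 0
-12 → 0 -12
mod → 0
63  → 0 63
5   → 0 63 5
*   → 0 315
10  → 0 315 10
7   → 0 315 10 7
-17 → 0 315 10 7 -17
+   → 0 315 10 -10
+   → 0 315 0
+   → 0 315
dup → 0 315 315
+   → 0 630
0   → 0 630 0
7   → 0 630 0 7
+   → 0 630 7
-   → 0 623
-   → -623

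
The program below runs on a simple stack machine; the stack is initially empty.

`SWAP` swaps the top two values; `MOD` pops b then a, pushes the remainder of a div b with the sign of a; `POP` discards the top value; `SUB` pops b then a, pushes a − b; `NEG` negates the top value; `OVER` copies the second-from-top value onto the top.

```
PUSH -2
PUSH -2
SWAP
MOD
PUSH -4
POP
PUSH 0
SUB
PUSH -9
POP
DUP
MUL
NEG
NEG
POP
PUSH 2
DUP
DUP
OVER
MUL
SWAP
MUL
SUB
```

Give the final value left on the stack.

-6

PUSH -2  -2
PUSH -2  -2 -2
SWAP     -2 -2
MOD      0
PUSH -4  0 -4
POP      0
PUSH 0   0 0
SUB      0
PUSH -9  0 -9
POP      0
DUP      0 0
MUL      0
NEG      0
NEG      0
POP      (empty)
PUSH 2   2
DUP      2 2
DUP      2 2 2
OVER     2 2 2 2
MUL      2 2 4
SWAP     2 4 2
MUL      2 8
SUB      -6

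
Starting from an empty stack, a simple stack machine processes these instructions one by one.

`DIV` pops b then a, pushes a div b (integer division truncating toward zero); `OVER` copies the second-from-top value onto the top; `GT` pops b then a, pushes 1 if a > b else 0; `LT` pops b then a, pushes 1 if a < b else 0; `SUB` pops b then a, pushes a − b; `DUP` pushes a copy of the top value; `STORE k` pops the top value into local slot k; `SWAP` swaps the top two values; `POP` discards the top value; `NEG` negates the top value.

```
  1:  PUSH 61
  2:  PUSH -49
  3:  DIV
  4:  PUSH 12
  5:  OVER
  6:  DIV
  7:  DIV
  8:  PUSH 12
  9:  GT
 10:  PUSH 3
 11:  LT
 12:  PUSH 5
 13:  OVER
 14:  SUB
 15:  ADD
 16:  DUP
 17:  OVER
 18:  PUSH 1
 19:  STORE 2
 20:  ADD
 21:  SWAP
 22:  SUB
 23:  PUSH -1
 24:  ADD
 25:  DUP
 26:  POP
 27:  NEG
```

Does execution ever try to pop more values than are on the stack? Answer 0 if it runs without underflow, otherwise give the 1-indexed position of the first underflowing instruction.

PUSH 61  -> [61]
PUSH -49 -> [61, -49]
DIV      -> [-1]
PUSH 12  -> [-1, 12]
OVER     -> [-1, 12, -1]
DIV      -> [-1, -12]
DIV      -> [0]
PUSH 12  -> [0, 12]
GT       -> [0]
PUSH 3   -> [0, 3]
LT       -> [1]
PUSH 5   -> [1, 5]
OVER     -> [1, 5, 1]
SUB      -> [1, 4]
ADD      -> [5]
DUP      -> [5, 5]
OVER     -> [5, 5, 5]
PUSH 1   -> [5, 5, 5, 1]
STORE 2  -> [5, 5, 5]
ADD      -> [5, 10]
SWAP     -> [10, 5]
SUB      -> [5]
PUSH -1  -> [5, -1]
ADD      -> [4]
DUP      -> [4, 4]
POP      -> [4]
NEG      -> [-4]

0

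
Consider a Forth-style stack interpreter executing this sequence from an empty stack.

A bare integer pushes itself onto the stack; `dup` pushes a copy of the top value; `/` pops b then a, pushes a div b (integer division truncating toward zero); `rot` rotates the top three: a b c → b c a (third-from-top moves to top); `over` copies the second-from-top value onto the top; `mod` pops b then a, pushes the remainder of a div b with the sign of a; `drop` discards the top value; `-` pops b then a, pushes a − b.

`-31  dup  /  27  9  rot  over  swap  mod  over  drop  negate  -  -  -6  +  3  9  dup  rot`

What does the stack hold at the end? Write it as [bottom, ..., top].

-31    -> [-31]
dup    -> [-31, -31]
/      -> [1]
27     -> [1, 27]
9      -> [1, 27, 9]
rot    -> [27, 9, 1]
over   -> [27, 9, 1, 9]
swap   -> [27, 9, 9, 1]
mod    -> [27, 9, 0]
over   -> [27, 9, 0, 9]
drop   -> [27, 9, 0]
negate -> [27, 9, 0]
-      -> [27, 9]
-      -> [18]
-6     -> [18, -6]
+      -> [12]
3      -> [12, 3]
9      -> [12, 3, 9]
dup    -> [12, 3, 9, 9]
rot    -> [12, 9, 9, 3]

[12, 9, 9, 3]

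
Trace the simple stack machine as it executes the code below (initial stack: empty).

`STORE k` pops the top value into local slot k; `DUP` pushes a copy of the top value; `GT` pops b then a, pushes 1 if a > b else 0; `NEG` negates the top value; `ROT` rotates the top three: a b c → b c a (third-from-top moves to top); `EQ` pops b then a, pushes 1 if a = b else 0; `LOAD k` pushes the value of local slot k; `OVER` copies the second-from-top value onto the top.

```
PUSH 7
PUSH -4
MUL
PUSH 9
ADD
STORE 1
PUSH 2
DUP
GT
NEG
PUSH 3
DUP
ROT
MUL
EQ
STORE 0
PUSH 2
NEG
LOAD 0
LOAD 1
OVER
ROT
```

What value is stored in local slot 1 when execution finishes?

-19

PUSH 7  -> 7
PUSH -4 -> 7 -4
MUL     -> -28
PUSH 9  -> -28 9
ADD     -> -19
STORE 1 -> (empty)
PUSH 2  -> 2
DUP     -> 2 2
GT      -> 0
NEG     -> 0
PUSH 3  -> 0 3
DUP     -> 0 3 3
ROT     -> 3 3 0
MUL     -> 3 0
EQ      -> 0
STORE 0 -> (empty)
PUSH 2  -> 2
NEG     -> -2
LOAD 0  -> -2 0
LOAD 1  -> -2 0 -19
OVER    -> -2 0 -19 0
ROT     -> -2 -19 0 0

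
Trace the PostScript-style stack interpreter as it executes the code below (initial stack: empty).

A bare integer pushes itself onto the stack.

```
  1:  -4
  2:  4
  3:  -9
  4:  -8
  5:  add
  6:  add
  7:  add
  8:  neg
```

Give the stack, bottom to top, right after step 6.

[-4, -13]

-4  : [-4]
4   : [-4, 4]
-9  : [-4, 4, -9]
-8  : [-4, 4, -9, -8]
add : [-4, 4, -17]
add : [-4, -13]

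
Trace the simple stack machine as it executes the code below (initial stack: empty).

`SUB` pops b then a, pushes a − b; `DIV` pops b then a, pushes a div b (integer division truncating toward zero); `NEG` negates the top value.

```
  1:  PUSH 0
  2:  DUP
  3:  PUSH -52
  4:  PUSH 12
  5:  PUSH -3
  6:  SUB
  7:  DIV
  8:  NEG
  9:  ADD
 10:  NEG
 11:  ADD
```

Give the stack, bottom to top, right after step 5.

[0, 0, -52, 12, -3]

PUSH 0   -> [0]
DUP      -> [0, 0]
PUSH -52 -> [0, 0, -52]
PUSH 12  -> [0, 0, -52, 12]
PUSH -3  -> [0, 0, -52, 12, -3]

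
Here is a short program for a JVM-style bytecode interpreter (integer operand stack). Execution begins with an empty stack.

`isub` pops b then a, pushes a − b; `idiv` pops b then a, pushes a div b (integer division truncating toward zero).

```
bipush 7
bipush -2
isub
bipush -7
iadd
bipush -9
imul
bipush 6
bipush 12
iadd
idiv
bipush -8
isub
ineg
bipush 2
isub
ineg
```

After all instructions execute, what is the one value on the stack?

bipush 7  → 7
bipush -2 → 7 -2
isub      → 9
bipush -7 → 9 -7
iadd      → 2
bipush -9 → 2 -9
imul      → -18
bipush 6  → -18 6
bipush 12 → -18 6 12
iadd      → -18 18
idiv      → -1
bipush -8 → -1 -8
isub      → 7
ineg      → -7
bipush 2  → -7 2
isub      → -9
ineg      → 9

9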